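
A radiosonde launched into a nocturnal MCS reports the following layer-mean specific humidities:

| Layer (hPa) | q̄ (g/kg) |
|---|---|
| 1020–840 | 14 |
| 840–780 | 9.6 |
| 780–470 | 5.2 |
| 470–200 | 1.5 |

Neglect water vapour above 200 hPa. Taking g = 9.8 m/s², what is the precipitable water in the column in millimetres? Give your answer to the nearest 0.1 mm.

Precipitable water is the column-integrated vapour mass per unit area: PW = (1/g) Σ q̄ Δp, with q in kg/kg and Δp in Pa (1 kg/m² of water = 1 mm).
Layer 1020–840 hPa: Δp = 180 hPa = 18000 Pa, q̄ = 0.014 kg/kg → 0.014 × 18000 / 9.8 = 25.71 mm
Layer 840–780 hPa: Δp = 60 hPa = 6000 Pa, q̄ = 0.0096 kg/kg → 0.0096 × 6000 / 9.8 = 5.88 mm
Layer 780–470 hPa: Δp = 310 hPa = 31000 Pa, q̄ = 0.0052 kg/kg → 0.0052 × 31000 / 9.8 = 16.45 mm
Layer 470–200 hPa: Δp = 270 hPa = 27000 Pa, q̄ = 0.0015 kg/kg → 0.0015 × 27000 / 9.8 = 4.13 mm
PW = 25.71 + 5.88 + 16.45 + 4.13 = 52.17 ≈ 52.2 mm.

PW ≈ 52.2 mm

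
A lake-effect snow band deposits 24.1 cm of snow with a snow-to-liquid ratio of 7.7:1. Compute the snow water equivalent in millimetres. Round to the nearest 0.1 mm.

SWE = snow depth / ratio = 24.1 cm / 7.7 = 3.130 cm = 31.3 mm.

SWE ≈ 31.3 mm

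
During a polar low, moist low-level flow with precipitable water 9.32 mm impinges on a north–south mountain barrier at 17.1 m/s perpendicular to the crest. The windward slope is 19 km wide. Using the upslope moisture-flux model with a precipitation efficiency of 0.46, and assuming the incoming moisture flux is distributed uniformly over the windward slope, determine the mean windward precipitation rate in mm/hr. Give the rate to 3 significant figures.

Incoming column moisture flux per unit ridge length: F = V × PW = 17.1 × 9.32 = 159.372 mm·m/s.
Spread over the 19 km slope with efficiency ε = 0.46: R = ε·F/W = 0.46 × 159.372 / 19000 m = 3.858e-03 mm/s.
R = 3.858e-03 × 3600 = 13.9 mm/hr.

R ≈ 13.9 mm/hr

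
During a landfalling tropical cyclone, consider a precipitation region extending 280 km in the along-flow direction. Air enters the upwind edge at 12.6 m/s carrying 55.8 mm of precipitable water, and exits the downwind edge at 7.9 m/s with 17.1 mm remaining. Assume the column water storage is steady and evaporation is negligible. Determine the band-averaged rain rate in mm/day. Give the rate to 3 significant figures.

Column moisture flux per unit crosswind length is F = V × PW.
Inflow: F_in = 12.6 × 55.8 = 703.08 mm·m/s
Outflow: F_out = 7.9 × 17.1 = 135.09 mm·m/s
Steady-state rate R = (F_in − F_out)/L = (703.08 − 135.09) / 280000 m = 2.029e-03 mm/s.
R = 2.029e-03 × 3600 × 24 = 175 mm/day.

R ≈ 175 mm/day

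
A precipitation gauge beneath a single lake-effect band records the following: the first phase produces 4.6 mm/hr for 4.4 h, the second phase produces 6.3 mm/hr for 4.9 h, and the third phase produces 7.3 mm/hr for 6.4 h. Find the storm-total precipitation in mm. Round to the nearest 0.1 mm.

Total = Σ Rᵢ Δtᵢ = 4.6 × 4.4 + 6.3 × 4.9 + 7.3 × 6.4
      = 20.24 + 30.87 + 46.72 = 97.8 mm.

total ≈ 97.8 mm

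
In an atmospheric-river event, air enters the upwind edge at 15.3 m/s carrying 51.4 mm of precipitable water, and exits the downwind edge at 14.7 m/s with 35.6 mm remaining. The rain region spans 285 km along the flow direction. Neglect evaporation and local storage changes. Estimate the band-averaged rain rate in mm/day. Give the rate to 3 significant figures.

Column moisture flux per unit crosswind length is F = V × PW.
Inflow: F_in = 15.3 × 51.4 = 786.42 mm·m/s
Outflow: F_out = 14.7 × 35.6 = 523.32 mm·m/s
Steady-state rate R = (F_in − F_out)/L = (786.42 − 523.32) / 285000 m = 9.232e-04 mm/s.
R = 9.232e-04 × 3600 × 24 = 79.8 mm/day.

R ≈ 79.8 mm/day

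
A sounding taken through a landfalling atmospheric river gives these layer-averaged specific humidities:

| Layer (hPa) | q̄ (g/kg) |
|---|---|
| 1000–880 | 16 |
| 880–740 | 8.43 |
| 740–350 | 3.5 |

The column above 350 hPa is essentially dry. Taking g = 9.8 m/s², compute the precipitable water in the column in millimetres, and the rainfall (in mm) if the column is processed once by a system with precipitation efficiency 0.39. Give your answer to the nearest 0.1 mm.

Precipitable water is the column-integrated vapour mass per unit area: PW = (1/g) Σ q̄ Δp, with q in kg/kg and Δp in Pa (1 kg/m² of water = 1 mm).
Layer 1000–880 hPa: Δp = 120 hPa = 12000 Pa, q̄ = 0.016 kg/kg → 0.016 × 12000 / 9.8 = 19.59 mm
Layer 880–740 hPa: Δp = 140 hPa = 14000 Pa, q̄ = 0.00843 kg/kg → 0.00843 × 14000 / 9.8 = 12.04 mm
Layer 740–350 hPa: Δp = 390 hPa = 39000 Pa, q̄ = 0.0035 kg/kg → 0.0035 × 39000 / 9.8 = 13.93 mm
PW = 19.59 + 12.04 + 13.93 = 45.56 ≈ 45.6 mm.
Rainfall = ε × PW = 0.39 × 45.6 = 17.8 mm.

PW ≈ 45.6 mm; rainfall ≈ 17.8 mm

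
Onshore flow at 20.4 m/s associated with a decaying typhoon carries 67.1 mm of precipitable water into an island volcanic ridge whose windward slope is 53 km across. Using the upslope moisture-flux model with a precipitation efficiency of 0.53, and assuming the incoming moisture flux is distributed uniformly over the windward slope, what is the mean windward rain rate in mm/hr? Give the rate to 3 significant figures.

Incoming column moisture flux per unit ridge length: F = V × PW = 20.4 × 67.1 = 1368.84 mm·m/s.
Spread over the 53 km slope with efficiency ε = 0.53: R = ε·F/W = 0.53 × 1368.84 / 53000 m = 1.369e-02 mm/s.
R = 1.369e-02 × 3600 = 49.3 mm/hr.

R ≈ 49.3 mm/hr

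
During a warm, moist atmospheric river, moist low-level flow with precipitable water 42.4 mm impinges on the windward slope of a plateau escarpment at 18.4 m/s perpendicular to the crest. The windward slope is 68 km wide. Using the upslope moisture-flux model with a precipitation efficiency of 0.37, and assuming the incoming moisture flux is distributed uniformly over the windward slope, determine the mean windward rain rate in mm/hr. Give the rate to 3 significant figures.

R ≈ 15.3 mm/hr

Incoming column moisture flux per unit ridge length: F = V × PW = 18.4 × 42.4 = 780.16 mm·m/s.
Spread over the 68 km slope with efficiency ε = 0.37: R = ε·F/W = 0.37 × 780.16 / 68000 m = 4.245e-03 mm/s.
R = 4.245e-03 × 3600 = 15.3 mm/hr.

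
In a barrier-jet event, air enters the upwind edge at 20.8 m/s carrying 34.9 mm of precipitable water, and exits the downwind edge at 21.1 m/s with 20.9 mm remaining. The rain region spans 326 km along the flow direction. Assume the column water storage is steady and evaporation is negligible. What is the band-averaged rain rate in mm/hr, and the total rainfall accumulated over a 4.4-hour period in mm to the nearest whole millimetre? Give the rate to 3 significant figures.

R ≈ 3.15 mm/hr; total ≈ 14 mm

Column moisture flux per unit crosswind length is F = V × PW.
Inflow: F_in = 20.8 × 34.9 = 725.92 mm·m/s
Outflow: F_out = 21.1 × 20.9 = 440.99 mm·m/s
Steady-state rate R = (F_in − F_out)/L = (725.92 − 440.99) / 326000 m = 8.740e-04 mm/s.
R = 8.740e-04 × 3600 = 3.15 mm/hr.
Over 4.4 h: total = 3.15 × 4.4 = 13.86 ≈ 14 mm.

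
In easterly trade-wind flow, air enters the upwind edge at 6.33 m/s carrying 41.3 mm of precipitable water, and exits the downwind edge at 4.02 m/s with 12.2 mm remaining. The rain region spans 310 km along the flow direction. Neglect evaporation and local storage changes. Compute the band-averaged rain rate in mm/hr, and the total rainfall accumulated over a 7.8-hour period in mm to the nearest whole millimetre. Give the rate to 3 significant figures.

R ≈ 2.47 mm/hr; total ≈ 19 mm

Column moisture flux per unit crosswind length is F = V × PW.
Inflow: F_in = 6.33 × 41.3 = 261.429 mm·m/s
Outflow: F_out = 4.02 × 12.2 = 49.044 mm·m/s
Steady-state rate R = (F_in − F_out)/L = (261.429 − 49.044) / 310000 m = 6.851e-04 mm/s.
R = 6.851e-04 × 3600 = 2.47 mm/hr.
Over 7.8 h: total = 2.47 × 7.8 = 19.266 ≈ 19 mm.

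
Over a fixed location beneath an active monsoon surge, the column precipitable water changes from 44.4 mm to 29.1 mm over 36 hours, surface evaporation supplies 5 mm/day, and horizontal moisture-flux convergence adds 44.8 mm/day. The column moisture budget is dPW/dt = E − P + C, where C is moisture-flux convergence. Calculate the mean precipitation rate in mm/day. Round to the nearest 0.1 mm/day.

dPW/dt = (29.1 − 44.4) mm / (36/24 day) = -10.200 mm/day.
P = E + C − dPW/dt = 5 + (44.8) − (-10.200) = 60.0 mm/day.

P ≈ 60.0 mm/day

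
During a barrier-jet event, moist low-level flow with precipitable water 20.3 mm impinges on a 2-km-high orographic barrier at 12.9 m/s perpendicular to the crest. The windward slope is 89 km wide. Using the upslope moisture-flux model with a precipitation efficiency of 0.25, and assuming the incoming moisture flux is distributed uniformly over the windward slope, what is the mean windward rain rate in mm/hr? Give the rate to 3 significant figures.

Incoming column moisture flux per unit ridge length: F = V × PW = 12.9 × 20.3 = 261.87 mm·m/s.
Spread over the 89 km slope with efficiency ε = 0.25: R = ε·F/W = 0.25 × 261.87 / 89000 m = 7.356e-04 mm/s.
R = 7.356e-04 × 3600 = 2.65 mm/hr.

R ≈ 2.65 mm/hr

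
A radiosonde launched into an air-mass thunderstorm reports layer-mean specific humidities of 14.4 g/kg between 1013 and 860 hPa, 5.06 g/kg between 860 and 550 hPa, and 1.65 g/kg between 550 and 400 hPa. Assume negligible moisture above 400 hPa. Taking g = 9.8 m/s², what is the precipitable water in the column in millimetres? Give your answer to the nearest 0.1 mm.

PW ≈ 41.0 mm

Precipitable water is the column-integrated vapour mass per unit area: PW = (1/g) Σ q̄ Δp, with q in kg/kg and Δp in Pa (1 kg/m² of water = 1 mm).
Layer 1013–860 hPa: Δp = 153 hPa = 15300 Pa, q̄ = 0.0144 kg/kg → 0.0144 × 15300 / 9.8 = 22.48 mm
Layer 860–550 hPa: Δp = 310 hPa = 31000 Pa, q̄ = 0.00506 kg/kg → 0.00506 × 31000 / 9.8 = 16.01 mm
Layer 550–400 hPa: Δp = 150 hPa = 15000 Pa, q̄ = 0.00165 kg/kg → 0.00165 × 15000 / 9.8 = 2.53 mm
PW = 22.48 + 16.01 + 2.53 = 41.02 ≈ 41.0 mm.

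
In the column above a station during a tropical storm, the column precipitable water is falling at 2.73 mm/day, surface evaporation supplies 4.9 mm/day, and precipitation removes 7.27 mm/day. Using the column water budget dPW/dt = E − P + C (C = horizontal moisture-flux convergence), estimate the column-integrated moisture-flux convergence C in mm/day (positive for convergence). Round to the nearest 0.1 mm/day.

C ≈ -0.4 mm/day

dPW/dt = -2.73 mm/day.
C = dPW/dt − E + P = (-2.73) − 4.9 + 7.27 = -0.4 mm/day.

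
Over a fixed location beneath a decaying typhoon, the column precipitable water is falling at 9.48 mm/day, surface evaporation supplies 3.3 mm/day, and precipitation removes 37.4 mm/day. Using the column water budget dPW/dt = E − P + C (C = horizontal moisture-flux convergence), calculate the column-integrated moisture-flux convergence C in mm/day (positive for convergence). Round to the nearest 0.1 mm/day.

C ≈ 24.6 mm/day

dPW/dt = -9.48 mm/day.
C = dPW/dt − E + P = (-9.48) − 3.3 + 37.4 = 24.6 mm/day.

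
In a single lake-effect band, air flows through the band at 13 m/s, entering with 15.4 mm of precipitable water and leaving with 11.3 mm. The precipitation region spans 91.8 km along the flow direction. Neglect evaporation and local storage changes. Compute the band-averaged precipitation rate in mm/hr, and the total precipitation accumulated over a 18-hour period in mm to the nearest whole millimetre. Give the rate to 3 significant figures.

Column moisture flux per unit crosswind length is F = V × PW.
Inflow: F_in = 13 × 15.4 = 200.2 mm·m/s
Outflow: F_out = 13 × 11.3 = 146.9 mm·m/s
Steady-state rate R = (F_in − F_out)/L = (200.2 − 146.9) / 91800 m = 5.806e-04 mm/s.
R = 5.806e-04 × 3600 = 2.09 mm/hr.
Over 18 h: total = 2.09 × 18 = 37.62 ≈ 38 mm.

R ≈ 2.09 mm/hr; total ≈ 38 mm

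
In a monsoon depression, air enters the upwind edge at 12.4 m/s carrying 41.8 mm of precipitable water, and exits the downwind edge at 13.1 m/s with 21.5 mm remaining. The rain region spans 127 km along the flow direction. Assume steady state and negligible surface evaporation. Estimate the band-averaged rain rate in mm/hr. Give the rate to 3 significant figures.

Column moisture flux per unit crosswind length is F = V × PW.
Inflow: F_in = 12.4 × 41.8 = 518.32 mm·m/s
Outflow: F_out = 13.1 × 21.5 = 281.65 mm·m/s
Steady-state rate R = (F_in − F_out)/L = (518.32 − 281.65) / 127000 m = 1.864e-03 mm/s.
R = 1.864e-03 × 3600 = 6.71 mm/hr.

R ≈ 6.71 mm/hr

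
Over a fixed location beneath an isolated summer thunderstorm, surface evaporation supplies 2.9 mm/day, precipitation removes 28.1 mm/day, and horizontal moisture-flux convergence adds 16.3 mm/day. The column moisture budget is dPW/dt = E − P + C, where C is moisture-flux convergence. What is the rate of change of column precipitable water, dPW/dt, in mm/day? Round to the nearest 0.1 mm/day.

dPW/dt = E − P + C = 2.9 − 28.1 + (16.3) = -8.9 mm/day.

dPW/dt ≈ -8.9 mm/day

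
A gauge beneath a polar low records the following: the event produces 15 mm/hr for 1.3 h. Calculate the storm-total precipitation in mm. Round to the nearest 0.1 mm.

Total = Σ Rᵢ Δtᵢ = 15 × 1.3
      = 19.5 = 19.5 mm.

total ≈ 19.5 mm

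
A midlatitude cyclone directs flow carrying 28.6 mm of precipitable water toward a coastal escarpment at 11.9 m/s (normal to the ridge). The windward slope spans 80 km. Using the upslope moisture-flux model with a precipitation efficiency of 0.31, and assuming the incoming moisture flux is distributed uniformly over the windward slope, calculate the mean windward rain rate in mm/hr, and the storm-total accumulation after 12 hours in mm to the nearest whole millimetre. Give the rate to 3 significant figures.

Incoming column moisture flux per unit ridge length: F = V × PW = 11.9 × 28.6 = 340.34 mm·m/s.
Spread over the 80 km slope with efficiency ε = 0.31: R = ε·F/W = 0.31 × 340.34 / 80000 m = 1.319e-03 mm/s.
R = 1.319e-03 × 3600 = 4.75 mm/hr.
Over 12 h: total = 4.75 × 12 = 57 mm.

R ≈ 4.75 mm/hr; total ≈ 57 mm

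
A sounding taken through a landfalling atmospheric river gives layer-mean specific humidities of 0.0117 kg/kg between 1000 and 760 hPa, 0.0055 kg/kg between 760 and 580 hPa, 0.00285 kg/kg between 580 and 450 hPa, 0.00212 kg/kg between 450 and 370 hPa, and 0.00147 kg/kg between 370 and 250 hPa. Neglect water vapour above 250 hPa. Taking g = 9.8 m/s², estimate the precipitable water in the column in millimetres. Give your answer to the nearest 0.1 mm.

Precipitable water is the column-integrated vapour mass per unit area: PW = (1/g) Σ q̄ Δp, with q in kg/kg and Δp in Pa (1 kg/m² of water = 1 mm).
Layer 1000–760 hPa: Δp = 240 hPa = 24000 Pa, q̄ = 0.0117 kg/kg → 0.0117 × 24000 / 9.8 = 28.65 mm
Layer 760–580 hPa: Δp = 180 hPa = 18000 Pa, q̄ = 0.0055 kg/kg → 0.0055 × 18000 / 9.8 = 10.10 mm
Layer 580–450 hPa: Δp = 130 hPa = 13000 Pa, q̄ = 0.00285 kg/kg → 0.00285 × 13000 / 9.8 = 3.78 mm
Layer 450–370 hPa: Δp = 80 hPa = 8000 Pa, q̄ = 0.00212 kg/kg → 0.00212 × 8000 / 9.8 = 1.73 mm
Layer 370–250 hPa: Δp = 120 hPa = 12000 Pa, q̄ = 0.00147 kg/kg → 0.00147 × 12000 / 9.8 = 1.80 mm
PW = 28.65 + 10.10 + 3.78 + 1.73 + 1.80 = 46.06 ≈ 46.1 mm.

PW ≈ 46.1 mm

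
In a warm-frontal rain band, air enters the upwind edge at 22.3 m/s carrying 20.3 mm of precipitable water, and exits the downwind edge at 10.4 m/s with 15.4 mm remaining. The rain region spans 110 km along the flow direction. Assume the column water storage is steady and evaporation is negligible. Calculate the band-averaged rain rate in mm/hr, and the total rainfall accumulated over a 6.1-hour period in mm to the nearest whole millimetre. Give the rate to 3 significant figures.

R ≈ 9.57 mm/hr; total ≈ 58 mm

Column moisture flux per unit crosswind length is F = V × PW.
Inflow: F_in = 22.3 × 20.3 = 452.69 mm·m/s
Outflow: F_out = 10.4 × 15.4 = 160.16 mm·m/s
Steady-state rate R = (F_in − F_out)/L = (452.69 − 160.16) / 110000 m = 2.659e-03 mm/s.
R = 2.659e-03 × 3600 = 9.57 mm/hr.
Over 6.1 h: total = 9.57 × 6.1 = 58.377 ≈ 58 mm.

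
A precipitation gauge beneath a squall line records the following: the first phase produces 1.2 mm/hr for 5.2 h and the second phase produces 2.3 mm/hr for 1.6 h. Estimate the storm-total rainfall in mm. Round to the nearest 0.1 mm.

Total = Σ Rᵢ Δtᵢ = 1.2 × 5.2 + 2.3 × 1.6
      = 6.24 + 3.68 = 9.9 mm.

total ≈ 9.9 mm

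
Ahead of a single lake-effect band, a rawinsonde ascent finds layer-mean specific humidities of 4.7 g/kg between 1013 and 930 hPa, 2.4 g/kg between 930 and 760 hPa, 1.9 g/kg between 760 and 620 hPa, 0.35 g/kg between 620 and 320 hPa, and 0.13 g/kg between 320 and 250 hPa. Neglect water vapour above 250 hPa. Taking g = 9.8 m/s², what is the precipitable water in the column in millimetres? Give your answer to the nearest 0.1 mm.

PW ≈ 12.0 mm

Precipitable water is the column-integrated vapour mass per unit area: PW = (1/g) Σ q̄ Δp, with q in kg/kg and Δp in Pa (1 kg/m² of water = 1 mm).
Layer 1013–930 hPa: Δp = 83 hPa = 8300 Pa, q̄ = 0.0047 kg/kg → 0.0047 × 8300 / 9.8 = 3.98 mm
Layer 930–760 hPa: Δp = 170 hPa = 17000 Pa, q̄ = 0.0024 kg/kg → 0.0024 × 17000 / 9.8 = 4.16 mm
Layer 760–620 hPa: Δp = 140 hPa = 14000 Pa, q̄ = 0.0019 kg/kg → 0.0019 × 14000 / 9.8 = 2.71 mm
Layer 620–320 hPa: Δp = 300 hPa = 30000 Pa, q̄ = 0.00035 kg/kg → 0.00035 × 30000 / 9.8 = 1.07 mm
Layer 320–250 hPa: Δp = 70 hPa = 7000 Pa, q̄ = 0.00013 kg/kg → 0.00013 × 7000 / 9.8 = 0.09 mm
PW = 3.98 + 4.16 + 2.71 + 1.07 + 0.09 = 12.01 ≈ 12.0 mm.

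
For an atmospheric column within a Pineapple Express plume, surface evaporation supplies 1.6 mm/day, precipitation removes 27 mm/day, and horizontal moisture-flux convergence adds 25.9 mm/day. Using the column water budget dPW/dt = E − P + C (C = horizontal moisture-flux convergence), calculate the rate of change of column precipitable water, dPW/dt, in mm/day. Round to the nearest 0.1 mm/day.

dPW/dt = E − P + C = 1.6 − 27 + (25.9) = 0.5 mm/day.

dPW/dt ≈ 0.5 mm/day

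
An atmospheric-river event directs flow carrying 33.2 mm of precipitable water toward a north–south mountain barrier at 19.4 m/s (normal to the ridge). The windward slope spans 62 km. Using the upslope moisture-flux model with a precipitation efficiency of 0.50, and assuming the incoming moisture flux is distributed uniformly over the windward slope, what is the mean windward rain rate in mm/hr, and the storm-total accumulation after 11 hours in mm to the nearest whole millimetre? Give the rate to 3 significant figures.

Incoming column moisture flux per unit ridge length: F = V × PW = 19.4 × 33.2 = 644.08 mm·m/s.
Spread over the 62 km slope with efficiency ε = 0.50: R = ε·F/W = 0.50 × 644.08 / 62000 m = 5.194e-03 mm/s.
R = 5.194e-03 × 3600 = 18.7 mm/hr.
Over 11 h: total = 18.7 × 11 = 205.7 ≈ 206 mm.

R ≈ 18.7 mm/hr; total ≈ 206 mm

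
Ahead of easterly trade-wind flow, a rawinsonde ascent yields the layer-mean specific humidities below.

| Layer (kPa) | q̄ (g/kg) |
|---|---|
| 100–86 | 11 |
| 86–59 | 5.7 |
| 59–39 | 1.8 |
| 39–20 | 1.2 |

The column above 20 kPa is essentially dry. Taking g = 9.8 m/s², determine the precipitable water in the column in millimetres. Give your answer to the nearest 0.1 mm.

Precipitable water is the column-integrated vapour mass per unit area: PW = (1/g) Σ q̄ Δp, with q in kg/kg and Δp in Pa (1 kg/m² of water = 1 mm).
Layer 100–86 kPa: Δp = 140 hPa = 14000 Pa, q̄ = 0.011 kg/kg → 0.011 × 14000 / 9.8 = 15.71 mm
Layer 86–59 kPa: Δp = 270 hPa = 27000 Pa, q̄ = 0.0057 kg/kg → 0.0057 × 27000 / 9.8 = 15.70 mm
Layer 59–39 kPa: Δp = 200 hPa = 20000 Pa, q̄ = 0.0018 kg/kg → 0.0018 × 20000 / 9.8 = 3.67 mm
Layer 39–20 kPa: Δp = 190 hPa = 19000 Pa, q̄ = 0.0012 kg/kg → 0.0012 × 19000 / 9.8 = 2.33 mm
PW = 15.71 + 15.70 + 3.67 + 2.33 = 37.41 ≈ 37.4 mm.

PW ≈ 37.4 mm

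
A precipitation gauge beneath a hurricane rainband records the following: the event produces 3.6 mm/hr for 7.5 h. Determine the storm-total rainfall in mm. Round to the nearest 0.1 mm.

total ≈ 27.0 mm

Total = Σ Rᵢ Δtᵢ = 3.6 × 7.5
      = 27 = 27.0 mm.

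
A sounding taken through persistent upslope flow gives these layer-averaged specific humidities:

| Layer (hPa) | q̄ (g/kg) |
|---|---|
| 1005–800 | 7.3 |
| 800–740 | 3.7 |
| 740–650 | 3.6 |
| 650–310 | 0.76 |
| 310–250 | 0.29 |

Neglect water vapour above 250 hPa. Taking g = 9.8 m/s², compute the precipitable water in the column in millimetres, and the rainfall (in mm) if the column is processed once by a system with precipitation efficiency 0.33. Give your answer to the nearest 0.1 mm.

PW ≈ 23.7 mm; rainfall ≈ 7.8 mm

Precipitable water is the column-integrated vapour mass per unit area: PW = (1/g) Σ q̄ Δp, with q in kg/kg and Δp in Pa (1 kg/m² of water = 1 mm).
Layer 1005–800 hPa: Δp = 205 hPa = 20500 Pa, q̄ = 0.0073 kg/kg → 0.0073 × 20500 / 9.8 = 15.27 mm
Layer 800–740 hPa: Δp = 60 hPa = 6000 Pa, q̄ = 0.0037 kg/kg → 0.0037 × 6000 / 9.8 = 2.27 mm
Layer 740–650 hPa: Δp = 90 hPa = 9000 Pa, q̄ = 0.0036 kg/kg → 0.0036 × 9000 / 9.8 = 3.31 mm
Layer 650–310 hPa: Δp = 340 hPa = 34000 Pa, q̄ = 0.00076 kg/kg → 0.00076 × 34000 / 9.8 = 2.64 mm
Layer 310–250 hPa: Δp = 60 hPa = 6000 Pa, q̄ = 0.00029 kg/kg → 0.00029 × 6000 / 9.8 = 0.18 mm
PW = 15.27 + 2.27 + 3.31 + 2.64 + 0.18 = 23.67 ≈ 23.7 mm.
Rainfall = ε × PW = 0.33 × 23.7 = 7.8 mm.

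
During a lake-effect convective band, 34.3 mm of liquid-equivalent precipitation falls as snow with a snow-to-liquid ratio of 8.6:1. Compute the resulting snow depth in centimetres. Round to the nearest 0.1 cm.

Snow depth = liquid × ratio = 34.3 mm × 8.6 = 294.98 mm = 29.5 cm.

snow depth ≈ 29.5 cm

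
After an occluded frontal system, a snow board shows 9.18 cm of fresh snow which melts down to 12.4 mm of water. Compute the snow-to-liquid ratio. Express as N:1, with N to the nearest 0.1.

Ratio = snow depth / SWE = 91.8 mm / 12.4 mm = 7.4, i.e. 7.4:1.

ratio ≈ 7.4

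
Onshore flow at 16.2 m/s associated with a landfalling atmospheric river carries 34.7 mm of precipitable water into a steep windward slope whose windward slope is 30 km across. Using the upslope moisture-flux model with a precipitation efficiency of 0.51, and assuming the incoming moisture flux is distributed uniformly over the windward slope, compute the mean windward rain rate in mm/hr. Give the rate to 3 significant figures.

R ≈ 34.4 mm/hr

Incoming column moisture flux per unit ridge length: F = V × PW = 16.2 × 34.7 = 562.14 mm·m/s.
Spread over the 30 km slope with efficiency ε = 0.51: R = ε·F/W = 0.51 × 562.14 / 30000 m = 9.556e-03 mm/s.
R = 9.556e-03 × 3600 = 34.4 mm/hr.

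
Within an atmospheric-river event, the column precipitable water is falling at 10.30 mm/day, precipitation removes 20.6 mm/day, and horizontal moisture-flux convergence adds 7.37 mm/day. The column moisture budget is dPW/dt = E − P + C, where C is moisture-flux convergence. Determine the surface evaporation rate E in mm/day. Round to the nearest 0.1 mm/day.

E ≈ 2.9 mm/day

dPW/dt = -10.30 mm/day.
E = dPW/dt + P − C = (-10.30) + 20.6 − (7.37) = 2.9 mm/day.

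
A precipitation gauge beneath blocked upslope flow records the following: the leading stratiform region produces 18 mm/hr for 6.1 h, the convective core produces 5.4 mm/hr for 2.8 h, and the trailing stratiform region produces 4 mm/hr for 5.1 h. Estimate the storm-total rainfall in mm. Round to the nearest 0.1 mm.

Total = Σ Rᵢ Δtᵢ = 18 × 6.1 + 5.4 × 2.8 + 4 × 5.1
      = 109.8 + 15.12 + 20.4 = 145.3 mm.

total ≈ 145.3 mm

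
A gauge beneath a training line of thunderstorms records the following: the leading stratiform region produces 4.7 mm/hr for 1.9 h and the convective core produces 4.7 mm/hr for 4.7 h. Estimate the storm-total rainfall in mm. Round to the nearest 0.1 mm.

Total = Σ Rᵢ Δtᵢ = 4.7 × 1.9 + 4.7 × 4.7
      = 8.93 + 22.09 = 31.0 mm.

total ≈ 31.0 mm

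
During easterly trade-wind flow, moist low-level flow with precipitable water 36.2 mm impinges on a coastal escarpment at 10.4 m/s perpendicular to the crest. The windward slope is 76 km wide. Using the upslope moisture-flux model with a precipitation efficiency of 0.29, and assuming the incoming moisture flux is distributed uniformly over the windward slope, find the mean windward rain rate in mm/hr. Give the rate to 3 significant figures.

R ≈ 5.17 mm/hr

Incoming column moisture flux per unit ridge length: F = V × PW = 10.4 × 36.2 = 376.48 mm·m/s.
Spread over the 76 km slope with efficiency ε = 0.29: R = ε·F/W = 0.29 × 376.48 / 76000 m = 1.437e-03 mm/s.
R = 1.437e-03 × 3600 = 5.17 mm/hr.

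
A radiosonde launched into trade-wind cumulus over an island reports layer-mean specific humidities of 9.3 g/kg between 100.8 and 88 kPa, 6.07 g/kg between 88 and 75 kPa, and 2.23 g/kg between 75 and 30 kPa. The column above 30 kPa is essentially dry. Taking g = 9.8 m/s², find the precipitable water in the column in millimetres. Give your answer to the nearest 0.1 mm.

PW ≈ 30.4 mm

Precipitable water is the column-integrated vapour mass per unit area: PW = (1/g) Σ q̄ Δp, with q in kg/kg and Δp in Pa (1 kg/m² of water = 1 mm).
Layer 100.8–88 kPa: Δp = 128 hPa = 12800 Pa, q̄ = 0.0093 kg/kg → 0.0093 × 12800 / 9.8 = 12.15 mm
Layer 88–75 kPa: Δp = 130 hPa = 13000 Pa, q̄ = 0.00607 kg/kg → 0.00607 × 13000 / 9.8 = 8.05 mm
Layer 75–30 kPa: Δp = 450 hPa = 45000 Pa, q̄ = 0.00223 kg/kg → 0.00223 × 45000 / 9.8 = 10.24 mm
PW = 12.15 + 8.05 + 10.24 = 30.44 ≈ 30.4 mm.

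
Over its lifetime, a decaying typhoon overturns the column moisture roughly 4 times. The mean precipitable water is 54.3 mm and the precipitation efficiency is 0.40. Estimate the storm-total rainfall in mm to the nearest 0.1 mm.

Each cycle deposits ε × PW = 0.40 × 54.3 = 21.72 mm.
Over 4 cycles: 4 × 21.72 = 86.9 mm.

rainfall ≈ 86.9 mm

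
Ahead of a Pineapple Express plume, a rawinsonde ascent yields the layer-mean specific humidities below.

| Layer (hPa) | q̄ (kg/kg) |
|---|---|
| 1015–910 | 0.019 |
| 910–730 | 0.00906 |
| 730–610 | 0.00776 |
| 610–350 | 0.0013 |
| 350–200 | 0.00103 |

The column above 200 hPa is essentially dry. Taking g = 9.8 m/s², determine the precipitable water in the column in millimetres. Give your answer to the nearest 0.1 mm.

PW ≈ 51.5 mm

Precipitable water is the column-integrated vapour mass per unit area: PW = (1/g) Σ q̄ Δp, with q in kg/kg and Δp in Pa (1 kg/m² of water = 1 mm).
Layer 1015–910 hPa: Δp = 105 hPa = 10500 Pa, q̄ = 0.019 kg/kg → 0.019 × 10500 / 9.8 = 20.36 mm
Layer 910–730 hPa: Δp = 180 hPa = 18000 Pa, q̄ = 0.00906 kg/kg → 0.00906 × 18000 / 9.8 = 16.64 mm
Layer 730–610 hPa: Δp = 120 hPa = 12000 Pa, q̄ = 0.00776 kg/kg → 0.00776 × 12000 / 9.8 = 9.50 mm
Layer 610–350 hPa: Δp = 260 hPa = 26000 Pa, q̄ = 0.0013 kg/kg → 0.0013 × 26000 / 9.8 = 3.45 mm
Layer 350–200 hPa: Δp = 150 hPa = 15000 Pa, q̄ = 0.00103 kg/kg → 0.00103 × 15000 / 9.8 = 1.58 mm
PW = 20.36 + 16.64 + 9.50 + 3.45 + 1.58 = 51.53 ≈ 51.5 mm.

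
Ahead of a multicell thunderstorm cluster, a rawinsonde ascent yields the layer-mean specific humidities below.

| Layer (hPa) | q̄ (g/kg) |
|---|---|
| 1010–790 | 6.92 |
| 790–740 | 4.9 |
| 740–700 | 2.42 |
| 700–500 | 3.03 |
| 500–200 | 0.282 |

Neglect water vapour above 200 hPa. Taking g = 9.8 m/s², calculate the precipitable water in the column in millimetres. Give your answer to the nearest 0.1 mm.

Precipitable water is the column-integrated vapour mass per unit area: PW = (1/g) Σ q̄ Δp, with q in kg/kg and Δp in Pa (1 kg/m² of water = 1 mm).
Layer 1010–790 hPa: Δp = 220 hPa = 22000 Pa, q̄ = 0.00692 kg/kg → 0.00692 × 22000 / 9.8 = 15.53 mm
Layer 790–740 hPa: Δp = 50 hPa = 5000 Pa, q̄ = 0.0049 kg/kg → 0.0049 × 5000 / 9.8 = 2.50 mm
Layer 740–700 hPa: Δp = 40 hPa = 4000 Pa, q̄ = 0.00242 kg/kg → 0.00242 × 4000 / 9.8 = 0.99 mm
Layer 700–500 hPa: Δp = 200 hPa = 20000 Pa, q̄ = 0.00303 kg/kg → 0.00303 × 20000 / 9.8 = 6.18 mm
Layer 500–200 hPa: Δp = 300 hPa = 30000 Pa, q̄ = 0.000282 kg/kg → 0.000282 × 30000 / 9.8 = 0.86 mm
PW = 15.53 + 2.50 + 0.99 + 6.18 + 0.86 = 26.06 ≈ 26.1 mm.

PW ≈ 26.1 mm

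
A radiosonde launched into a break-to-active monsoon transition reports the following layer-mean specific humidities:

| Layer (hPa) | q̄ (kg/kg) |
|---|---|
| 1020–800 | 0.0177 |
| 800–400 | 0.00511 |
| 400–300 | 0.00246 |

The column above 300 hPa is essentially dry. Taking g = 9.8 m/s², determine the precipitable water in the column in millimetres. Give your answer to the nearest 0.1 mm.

PW ≈ 63.1 mm

Precipitable water is the column-integrated vapour mass per unit area: PW = (1/g) Σ q̄ Δp, with q in kg/kg and Δp in Pa (1 kg/m² of water = 1 mm).
Layer 1020–800 hPa: Δp = 220 hPa = 22000 Pa, q̄ = 0.0177 kg/kg → 0.0177 × 22000 / 9.8 = 39.73 mm
Layer 800–400 hPa: Δp = 400 hPa = 40000 Pa, q̄ = 0.00511 kg/kg → 0.00511 × 40000 / 9.8 = 20.86 mm
Layer 400–300 hPa: Δp = 100 hPa = 10000 Pa, q̄ = 0.00246 kg/kg → 0.00246 × 10000 / 9.8 = 2.51 mm
PW = 39.73 + 20.86 + 2.51 = 63.10 ≈ 63.1 mm.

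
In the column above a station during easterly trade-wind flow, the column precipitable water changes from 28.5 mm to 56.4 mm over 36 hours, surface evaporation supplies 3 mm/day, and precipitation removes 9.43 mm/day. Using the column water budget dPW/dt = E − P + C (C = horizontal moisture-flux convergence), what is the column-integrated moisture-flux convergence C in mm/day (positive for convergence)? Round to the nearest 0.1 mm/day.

dPW/dt = (56.4 − 28.5) mm / (36/24 day) = +18.600 mm/day.
C = dPW/dt − E + P = (+18.600) − 3 + 9.43 = 25.0 mm/day.

C ≈ 25.0 mm/day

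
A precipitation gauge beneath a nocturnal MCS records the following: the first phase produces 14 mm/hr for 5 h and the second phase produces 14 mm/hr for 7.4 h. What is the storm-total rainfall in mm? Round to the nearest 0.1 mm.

Total = Σ Rᵢ Δtᵢ = 14 × 5 + 14 × 7.4
      = 70 + 103.6 = 173.6 mm.

total ≈ 173.6 mm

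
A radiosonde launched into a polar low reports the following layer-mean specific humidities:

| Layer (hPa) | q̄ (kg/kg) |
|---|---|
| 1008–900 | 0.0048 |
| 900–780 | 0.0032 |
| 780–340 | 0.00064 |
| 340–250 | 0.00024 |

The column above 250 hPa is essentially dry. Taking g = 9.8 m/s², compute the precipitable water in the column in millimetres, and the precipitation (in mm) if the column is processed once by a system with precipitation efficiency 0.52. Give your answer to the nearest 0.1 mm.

PW ≈ 12.3 mm; precipitation ≈ 6.4 mm

Precipitable water is the column-integrated vapour mass per unit area: PW = (1/g) Σ q̄ Δp, with q in kg/kg and Δp in Pa (1 kg/m² of water = 1 mm).
Layer 1008–900 hPa: Δp = 108 hPa = 10800 Pa, q̄ = 0.0048 kg/kg → 0.0048 × 10800 / 9.8 = 5.29 mm
Layer 900–780 hPa: Δp = 120 hPa = 12000 Pa, q̄ = 0.0032 kg/kg → 0.0032 × 12000 / 9.8 = 3.92 mm
Layer 780–340 hPa: Δp = 440 hPa = 44000 Pa, q̄ = 0.00064 kg/kg → 0.00064 × 44000 / 9.8 = 2.87 mm
Layer 340–250 hPa: Δp = 90 hPa = 9000 Pa, q̄ = 0.00024 kg/kg → 0.00024 × 9000 / 9.8 = 0.22 mm
PW = 5.29 + 3.92 + 2.87 + 0.22 = 12.30 ≈ 12.3 mm.
Precipitation = ε × PW = 0.52 × 12.3 = 6.4 mm.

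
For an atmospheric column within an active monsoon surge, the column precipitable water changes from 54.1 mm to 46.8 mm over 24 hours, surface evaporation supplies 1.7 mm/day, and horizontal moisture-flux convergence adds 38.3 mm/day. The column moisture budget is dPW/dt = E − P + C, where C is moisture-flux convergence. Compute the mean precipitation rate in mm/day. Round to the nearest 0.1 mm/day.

P ≈ 47.3 mm/day

dPW/dt = (46.8 − 54.1) mm / (24/24 day) = -7.300 mm/day.
P = E + C − dPW/dt = 1.7 + (38.3) − (-7.300) = 47.3 mm/day.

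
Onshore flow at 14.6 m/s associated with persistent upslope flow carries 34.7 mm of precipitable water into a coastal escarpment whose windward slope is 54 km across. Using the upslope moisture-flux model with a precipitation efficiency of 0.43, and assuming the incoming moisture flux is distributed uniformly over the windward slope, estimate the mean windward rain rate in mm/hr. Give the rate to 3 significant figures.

Incoming column moisture flux per unit ridge length: F = V × PW = 14.6 × 34.7 = 506.62 mm·m/s.
Spread over the 54 km slope with efficiency ε = 0.43: R = ε·F/W = 0.43 × 506.62 / 54000 m = 4.034e-03 mm/s.
R = 4.034e-03 × 3600 = 14.5 mm/hr.

R ≈ 14.5 mm/hr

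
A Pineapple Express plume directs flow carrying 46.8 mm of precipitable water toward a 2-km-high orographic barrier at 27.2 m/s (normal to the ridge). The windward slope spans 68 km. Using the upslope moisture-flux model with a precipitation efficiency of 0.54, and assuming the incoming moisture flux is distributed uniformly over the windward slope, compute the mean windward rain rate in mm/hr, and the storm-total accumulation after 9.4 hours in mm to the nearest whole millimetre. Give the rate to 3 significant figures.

Incoming column moisture flux per unit ridge length: F = V × PW = 27.2 × 46.8 = 1272.96 mm·m/s.
Spread over the 68 km slope with efficiency ε = 0.54: R = ε·F/W = 0.54 × 1272.96 / 68000 m = 1.011e-02 mm/s.
R = 1.011e-02 × 3600 = 36.4 mm/hr.
Over 9.4 h: total = 36.4 × 9.4 = 342.16 ≈ 342 mm.

R ≈ 36.4 mm/hr; total ≈ 342 mm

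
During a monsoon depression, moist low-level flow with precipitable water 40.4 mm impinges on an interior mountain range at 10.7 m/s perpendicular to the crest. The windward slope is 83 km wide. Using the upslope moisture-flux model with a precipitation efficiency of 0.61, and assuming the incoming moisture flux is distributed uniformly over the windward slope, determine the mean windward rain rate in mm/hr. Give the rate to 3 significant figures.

Incoming column moisture flux per unit ridge length: F = V × PW = 10.7 × 40.4 = 432.28 mm·m/s.
Spread over the 83 km slope with efficiency ε = 0.61: R = ε·F/W = 0.61 × 432.28 / 83000 m = 3.177e-03 mm/s.
R = 3.177e-03 × 3600 = 11.4 mm/hr.

R ≈ 11.4 mm/hr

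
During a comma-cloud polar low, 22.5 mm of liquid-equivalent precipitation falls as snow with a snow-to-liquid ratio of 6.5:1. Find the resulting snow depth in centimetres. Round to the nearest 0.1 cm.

snow depth ≈ 14.6 cm

Snow depth = liquid × ratio = 22.5 mm × 6.5 = 146.25 mm = 14.6 cm.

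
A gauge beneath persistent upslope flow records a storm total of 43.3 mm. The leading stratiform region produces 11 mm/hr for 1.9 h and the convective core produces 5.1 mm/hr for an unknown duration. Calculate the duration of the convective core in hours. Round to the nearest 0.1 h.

Known phases: 11 × 1.9 = 20.9 mm.
Remaining depth = 43.3 − 20.9 = 22.4 mm.
Duration = 22.4 / 5.1 = 4.4 h.

duration ≈ 4.4 h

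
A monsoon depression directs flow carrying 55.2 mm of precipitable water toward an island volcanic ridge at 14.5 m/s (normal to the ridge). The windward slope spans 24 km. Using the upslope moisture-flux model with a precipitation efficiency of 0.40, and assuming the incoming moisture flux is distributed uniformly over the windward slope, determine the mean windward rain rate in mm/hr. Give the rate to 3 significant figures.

R ≈ 48.0 mm/hr

Incoming column moisture flux per unit ridge length: F = V × PW = 14.5 × 55.2 = 800.4 mm·m/s.
Spread over the 24 km slope with efficiency ε = 0.40: R = ε·F/W = 0.40 × 800.4 / 24000 m = 1.334e-02 mm/s.
R = 1.334e-02 × 3600 = 48.0 mm/hr.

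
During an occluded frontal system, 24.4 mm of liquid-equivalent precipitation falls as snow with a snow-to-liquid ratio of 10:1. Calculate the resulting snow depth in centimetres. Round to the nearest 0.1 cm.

snow depth ≈ 24.4 cm

Snow depth = liquid × ratio = 24.4 mm × 10 = 244 mm = 24.4 cm.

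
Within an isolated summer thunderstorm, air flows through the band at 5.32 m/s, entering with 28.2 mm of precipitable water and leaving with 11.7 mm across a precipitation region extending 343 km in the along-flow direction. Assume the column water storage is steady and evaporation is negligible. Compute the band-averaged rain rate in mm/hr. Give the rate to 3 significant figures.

Column moisture flux per unit crosswind length is F = V × PW.
Inflow: F_in = 5.32 × 28.2 = 150.024 mm·m/s
Outflow: F_out = 5.32 × 11.7 = 62.244 mm·m/s
Steady-state rate R = (F_in − F_out)/L = (150.024 − 62.244) / 343000 m = 2.559e-04 mm/s.
R = 2.559e-04 × 3600 = 0.921 mm/hr.

R ≈ 0.921 mm/hr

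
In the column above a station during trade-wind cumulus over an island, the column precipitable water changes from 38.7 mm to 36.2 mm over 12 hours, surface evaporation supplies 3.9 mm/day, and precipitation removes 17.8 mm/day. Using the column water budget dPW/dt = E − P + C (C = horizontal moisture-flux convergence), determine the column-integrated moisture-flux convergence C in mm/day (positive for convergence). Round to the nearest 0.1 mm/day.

C ≈ 8.9 mm/day

dPW/dt = (36.2 − 38.7) mm / (12/24 day) = -5.000 mm/day.
C = dPW/dt − E + P = (-5.000) − 3.9 + 17.8 = 8.9 mm/day.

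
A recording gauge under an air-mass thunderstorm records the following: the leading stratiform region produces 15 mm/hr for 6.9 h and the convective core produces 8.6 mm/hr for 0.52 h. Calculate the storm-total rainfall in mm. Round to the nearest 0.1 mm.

total ≈ 108.0 mm

Total = Σ Rᵢ Δtᵢ = 15 × 6.9 + 8.6 × 0.52
      = 103.5 + 4.472 = 108.0 mm.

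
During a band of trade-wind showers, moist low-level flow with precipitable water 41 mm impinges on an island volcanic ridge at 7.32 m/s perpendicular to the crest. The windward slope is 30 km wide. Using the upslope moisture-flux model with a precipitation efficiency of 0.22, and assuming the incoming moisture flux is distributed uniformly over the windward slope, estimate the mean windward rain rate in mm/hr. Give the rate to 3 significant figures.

R ≈ 7.92 mm/hr

Incoming column moisture flux per unit ridge length: F = V × PW = 7.32 × 41 = 300.12 mm·m/s.
Spread over the 30 km slope with efficiency ε = 0.22: R = ε·F/W = 0.22 × 300.12 / 30000 m = 2.201e-03 mm/s.
R = 2.201e-03 × 3600 = 7.92 mm/hr.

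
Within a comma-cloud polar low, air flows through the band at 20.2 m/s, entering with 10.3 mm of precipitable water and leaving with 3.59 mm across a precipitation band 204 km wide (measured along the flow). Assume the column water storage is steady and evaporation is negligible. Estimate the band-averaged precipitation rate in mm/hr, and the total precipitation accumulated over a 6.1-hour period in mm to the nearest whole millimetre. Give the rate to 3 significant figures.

Column moisture flux per unit crosswind length is F = V × PW.
Inflow: F_in = 20.2 × 10.3 = 208.06 mm·m/s
Outflow: F_out = 20.2 × 3.59 = 72.518 mm·m/s
Steady-state rate R = (F_in − F_out)/L = (208.06 − 72.518) / 204000 m = 6.644e-04 mm/s.
R = 6.644e-04 × 3600 = 2.39 mm/hr.
Over 6.1 h: total = 2.39 × 6.1 = 14.579 ≈ 15 mm.

R ≈ 2.39 mm/hr; total ≈ 15 mm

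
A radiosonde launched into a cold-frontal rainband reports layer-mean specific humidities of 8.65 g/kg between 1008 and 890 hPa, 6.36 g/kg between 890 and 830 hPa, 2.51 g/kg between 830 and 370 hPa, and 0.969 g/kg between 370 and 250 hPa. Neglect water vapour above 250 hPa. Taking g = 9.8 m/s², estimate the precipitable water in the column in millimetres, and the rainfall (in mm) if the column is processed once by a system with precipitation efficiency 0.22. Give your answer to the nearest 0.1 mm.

Precipitable water is the column-integrated vapour mass per unit area: PW = (1/g) Σ q̄ Δp, with q in kg/kg and Δp in Pa (1 kg/m² of water = 1 mm).
Layer 1008–890 hPa: Δp = 118 hPa = 11800 Pa, q̄ = 0.00865 kg/kg → 0.00865 × 11800 / 9.8 = 10.42 mm
Layer 890–830 hPa: Δp = 60 hPa = 6000 Pa, q̄ = 0.00636 kg/kg → 0.00636 × 6000 / 9.8 = 3.89 mm
Layer 830–370 hPa: Δp = 460 hPa = 46000 Pa, q̄ = 0.00251 kg/kg → 0.00251 × 46000 / 9.8 = 11.78 mm
Layer 370–250 hPa: Δp = 120 hPa = 12000 Pa, q̄ = 0.000969 kg/kg → 0.000969 × 12000 / 9.8 = 1.19 mm
PW = 10.42 + 3.89 + 11.78 + 1.19 = 27.28 ≈ 27.3 mm.
Rainfall = ε × PW = 0.22 × 27.3 = 6.0 mm.

PW ≈ 27.3 mm; rainfall ≈ 6.0 mm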